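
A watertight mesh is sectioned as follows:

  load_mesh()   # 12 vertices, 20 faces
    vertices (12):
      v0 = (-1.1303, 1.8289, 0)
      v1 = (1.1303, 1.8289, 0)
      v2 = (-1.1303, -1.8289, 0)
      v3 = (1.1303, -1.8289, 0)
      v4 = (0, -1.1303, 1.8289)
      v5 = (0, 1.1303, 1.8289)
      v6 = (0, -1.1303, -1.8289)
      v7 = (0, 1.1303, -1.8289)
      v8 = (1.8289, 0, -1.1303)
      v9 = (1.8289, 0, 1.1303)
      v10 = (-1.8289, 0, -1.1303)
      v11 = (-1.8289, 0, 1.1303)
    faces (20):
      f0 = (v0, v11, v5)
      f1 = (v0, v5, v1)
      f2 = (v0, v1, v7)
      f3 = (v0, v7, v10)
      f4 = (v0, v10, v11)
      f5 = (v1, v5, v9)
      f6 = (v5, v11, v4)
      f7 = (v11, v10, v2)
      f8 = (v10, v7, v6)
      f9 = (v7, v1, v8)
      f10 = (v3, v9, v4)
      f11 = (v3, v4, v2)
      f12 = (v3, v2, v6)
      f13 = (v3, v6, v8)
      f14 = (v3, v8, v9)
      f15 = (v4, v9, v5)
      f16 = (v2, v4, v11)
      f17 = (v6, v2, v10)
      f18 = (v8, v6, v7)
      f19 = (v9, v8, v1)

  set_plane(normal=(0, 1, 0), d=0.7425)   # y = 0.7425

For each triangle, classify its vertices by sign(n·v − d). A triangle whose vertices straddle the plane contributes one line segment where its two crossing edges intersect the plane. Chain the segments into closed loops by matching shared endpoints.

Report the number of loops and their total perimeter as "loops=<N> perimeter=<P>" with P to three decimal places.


loops=1 perimeter=10.564

Straddling triangles (10 of 20):
  (v0,v11,v5) [+-+] → (-1.54528, 0.7425, 0.671419)–(-0.627486, 0.7425, 1.58921)  len=1.2980
  (v0,v7,v10) [++-] → (-0.627486, 0.7425, -1.58921)–(-1.54528, 0.7425, -0.671419)  len=1.2980
  (v0,v10,v11) [+--] → (-1.54528, 0.7425, -0.671419)–(-1.54528, 0.7425, 0.671419)  len=1.3428
  (v1,v5,v9) [++-] → (0.627486, 0.7425, 1.58921)–(1.54528, 0.7425, 0.671419)  len=1.2980
  (v5,v11,v4) [+--] → (-0.627486, 0.7425, 1.58921)–(0, 0.7425, 1.8289)  len=0.6717
  (v10,v7,v6) [-+-] → (-0.627486, 0.7425, -1.58921)–(0, 0.7425, -1.8289)  len=0.6717
  (v7,v1,v8) [++-] → (1.54528, 0.7425, -0.671419)–(0.627486, 0.7425, -1.58921)  len=1.2980
  (v4,v9,v5) [--+] → (0.627486, 0.7425, 1.58921)–(0, 0.7425, 1.8289)  len=0.6717
  (v8,v6,v7) [--+] → (0, 0.7425, -1.8289)–(0.627486, 0.7425, -1.58921)  len=0.6717
  (v9,v8,v1) [--+] → (1.54528, 0.7425, -0.671419)–(1.54528, 0.7425, 0.671419)  len=1.3428

Chained into 1 loop(s):
  loop 1: 10 segments, perimeter = 10.5643
Total perimeter = 10.564


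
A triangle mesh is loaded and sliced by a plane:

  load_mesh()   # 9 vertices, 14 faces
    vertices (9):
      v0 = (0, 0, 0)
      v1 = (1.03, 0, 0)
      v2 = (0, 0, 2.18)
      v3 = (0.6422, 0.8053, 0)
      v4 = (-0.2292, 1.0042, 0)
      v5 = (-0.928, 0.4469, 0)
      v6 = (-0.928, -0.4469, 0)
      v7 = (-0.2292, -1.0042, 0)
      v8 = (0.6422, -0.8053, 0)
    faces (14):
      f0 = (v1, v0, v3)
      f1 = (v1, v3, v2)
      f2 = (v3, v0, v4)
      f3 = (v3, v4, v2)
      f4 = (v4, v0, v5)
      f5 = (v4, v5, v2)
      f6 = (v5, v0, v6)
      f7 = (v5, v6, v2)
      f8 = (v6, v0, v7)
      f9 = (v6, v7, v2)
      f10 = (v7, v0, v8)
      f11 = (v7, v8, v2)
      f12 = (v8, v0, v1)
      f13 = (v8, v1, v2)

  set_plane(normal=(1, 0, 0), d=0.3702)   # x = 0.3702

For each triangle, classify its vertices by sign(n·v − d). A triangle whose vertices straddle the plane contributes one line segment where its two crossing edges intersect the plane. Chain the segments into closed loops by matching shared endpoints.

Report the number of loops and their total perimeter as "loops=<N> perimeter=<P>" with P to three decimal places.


loops=1 perimeter=5.075

Straddling triangles (8 of 14):
  (v1,v0,v3) [+-+] → (0.3702, 0, 0)–(0.3702, 0.46422, 0)  len=0.4642
  (v1,v3,v2) [++-] → (0.3702, 0.46422, 0.923326)–(0.3702, 0, 1.39647)  len=0.6628
  (v3,v0,v4) [+--] → (0.3702, 0.46422, 0)–(0.3702, 0.867385, 0)  len=0.4032
  (v3,v4,v2) [+--] → (0.3702, 0.867385, 0)–(0.3702, 0.46422, 0.923326)  len=1.0075
  (v7,v0,v8) [--+] → (0.3702, -0.46422, 0)–(0.3702, -0.867385, 0)  len=0.4032
  (v7,v8,v2) [-+-] → (0.3702, -0.867385, 0)–(0.3702, -0.46422, 0.923326)  len=1.0075
  (v8,v0,v1) [+-+] → (0.3702, -0.46422, 0)–(0.3702, 0, 0)  len=0.4642
  (v8,v1,v2) [++-] → (0.3702, 0, 1.39647)–(0.3702, -0.46422, 0.923326)  len=0.6628

Chained into 1 loop(s):
  loop 1: 8 segments, perimeter = 5.0755
Total perimeter = 5.075


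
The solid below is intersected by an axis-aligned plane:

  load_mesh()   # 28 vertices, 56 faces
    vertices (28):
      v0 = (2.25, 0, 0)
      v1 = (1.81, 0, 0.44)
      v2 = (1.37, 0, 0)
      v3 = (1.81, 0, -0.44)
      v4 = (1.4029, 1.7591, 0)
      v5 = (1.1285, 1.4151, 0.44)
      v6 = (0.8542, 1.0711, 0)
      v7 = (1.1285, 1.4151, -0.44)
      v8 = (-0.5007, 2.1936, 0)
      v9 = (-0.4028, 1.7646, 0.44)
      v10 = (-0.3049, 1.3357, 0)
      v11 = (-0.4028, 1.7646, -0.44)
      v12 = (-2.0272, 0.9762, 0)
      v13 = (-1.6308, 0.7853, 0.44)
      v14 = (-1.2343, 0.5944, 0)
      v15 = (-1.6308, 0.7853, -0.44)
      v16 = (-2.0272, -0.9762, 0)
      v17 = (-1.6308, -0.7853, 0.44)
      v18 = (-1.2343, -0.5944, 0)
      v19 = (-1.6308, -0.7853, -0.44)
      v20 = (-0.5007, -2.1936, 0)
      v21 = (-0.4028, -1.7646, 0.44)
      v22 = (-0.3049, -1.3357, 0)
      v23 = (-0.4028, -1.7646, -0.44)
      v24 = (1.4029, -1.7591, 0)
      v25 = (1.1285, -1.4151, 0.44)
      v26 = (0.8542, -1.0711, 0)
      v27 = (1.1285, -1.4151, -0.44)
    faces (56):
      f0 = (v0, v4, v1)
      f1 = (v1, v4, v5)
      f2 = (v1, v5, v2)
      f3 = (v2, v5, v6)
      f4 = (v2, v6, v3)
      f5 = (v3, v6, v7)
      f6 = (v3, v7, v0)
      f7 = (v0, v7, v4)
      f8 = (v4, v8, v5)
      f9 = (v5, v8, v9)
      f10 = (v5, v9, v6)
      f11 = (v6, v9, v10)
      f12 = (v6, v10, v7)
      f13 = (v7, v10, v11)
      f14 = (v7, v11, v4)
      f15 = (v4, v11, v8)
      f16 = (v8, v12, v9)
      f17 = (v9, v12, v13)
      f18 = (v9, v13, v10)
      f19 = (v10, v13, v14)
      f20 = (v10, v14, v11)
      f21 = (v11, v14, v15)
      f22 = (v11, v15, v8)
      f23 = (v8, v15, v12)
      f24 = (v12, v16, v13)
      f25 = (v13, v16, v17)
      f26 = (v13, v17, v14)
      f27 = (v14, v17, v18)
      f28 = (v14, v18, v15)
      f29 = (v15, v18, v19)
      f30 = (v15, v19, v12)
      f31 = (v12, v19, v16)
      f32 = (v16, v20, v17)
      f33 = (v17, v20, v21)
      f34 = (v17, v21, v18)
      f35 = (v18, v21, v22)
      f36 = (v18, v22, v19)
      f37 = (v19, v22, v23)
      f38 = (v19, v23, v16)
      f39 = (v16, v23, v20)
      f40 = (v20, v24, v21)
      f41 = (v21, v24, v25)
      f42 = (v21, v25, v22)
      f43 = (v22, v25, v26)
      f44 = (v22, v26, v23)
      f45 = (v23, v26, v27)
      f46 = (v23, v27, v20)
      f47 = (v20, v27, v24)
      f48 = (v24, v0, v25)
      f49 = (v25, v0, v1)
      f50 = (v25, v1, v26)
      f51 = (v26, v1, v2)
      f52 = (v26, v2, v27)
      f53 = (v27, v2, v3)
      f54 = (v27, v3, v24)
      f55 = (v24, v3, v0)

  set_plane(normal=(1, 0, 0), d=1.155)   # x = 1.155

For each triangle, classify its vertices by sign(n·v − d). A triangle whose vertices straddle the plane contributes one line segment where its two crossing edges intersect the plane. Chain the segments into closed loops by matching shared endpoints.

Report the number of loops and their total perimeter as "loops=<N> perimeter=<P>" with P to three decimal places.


loops=2 perimeter=6.613

Straddling triangles (20 of 56):
  (v1,v4,v5) [++-] → (1.155, 1.44832, 0.397507)–(1.155, 1.36007, 0.44)  len=0.0979
  (v1,v5,v2) [+-+] → (1.155, 1.36007, 0.44)–(1.155, 1.25982, 0.391718)  len=0.1113
  (v2,v5,v6) [+--] → (1.155, 1.25982, 0.391718)–(1.155, 0.446465, 0)  len=0.9028
  (v2,v6,v3) [+-+] → (1.155, 0.446465, 0)–(1.155, 0.734014, -0.138472)  len=0.3192
  (v3,v6,v7) [+--] → (1.155, 0.734014, -0.138472)–(1.155, 1.36007, -0.44)  len=0.6949
  (v3,v7,v0) [+-+] → (1.155, 1.36007, -0.44)–(1.155, 1.38166, -0.429603)  len=0.0240
  (v0,v7,v4) [+-+] → (1.155, 1.38166, -0.429603)–(1.155, 1.44832, -0.397507)  len=0.0740
  (v4,v8,v5) [+--] → (1.155, 1.81568, 0)–(1.155, 1.44832, 0.397507)  len=0.5413
  (v7,v11,v4) [--+] → (1.155, 1.75986, -0.0604065)–(1.155, 1.44832, -0.397507)  len=0.4590
  (v4,v11,v8) [+--] → (1.155, 1.75986, -0.0604065)–(1.155, 1.81568, 0)  len=0.0823
  (v20,v24,v21) [-+-] → (1.155, -1.81568, 0)–(1.155, -1.75986, 0.0604065)  len=0.0823
  (v21,v24,v25) [-+-] → (1.155, -1.75986, 0.0604065)–(1.155, -1.44832, 0.397507)  len=0.4590
  (v20,v27,v24) [--+] → (1.155, -1.44832, -0.397507)–(1.155, -1.81568, 0)  len=0.5413
  (v24,v0,v25) [++-] → (1.155, -1.38166, 0.429603)–(1.155, -1.44832, 0.397507)  len=0.0740
  (v25,v0,v1) [-++] → (1.155, -1.38166, 0.429603)–(1.155, -1.36007, 0.44)  len=0.0240
  (v25,v1,v26) [-+-] → (1.155, -1.36007, 0.44)–(1.155, -0.734014, 0.138472)  len=0.6949
  (v26,v1,v2) [-++] → (1.155, -0.734014, 0.138472)–(1.155, -0.446465, 0)  len=0.3192
  (v26,v2,v27) [-+-] → (1.155, -0.446465, 0)–(1.155, -1.25982, -0.391718)  len=0.9028
  (v27,v2,v3) [-++] → (1.155, -1.25982, -0.391718)–(1.155, -1.36007, -0.44)  len=0.1113
  (v27,v3,v24) [-++] → (1.155, -1.36007, -0.44)–(1.155, -1.44832, -0.397507)  len=0.0979

Chained into 2 loop(s):
  loop 1: 10 segments, perimeter = 3.3065
  loop 2: 10 segments, perimeter = 3.3065
Total perimeter = 6.613


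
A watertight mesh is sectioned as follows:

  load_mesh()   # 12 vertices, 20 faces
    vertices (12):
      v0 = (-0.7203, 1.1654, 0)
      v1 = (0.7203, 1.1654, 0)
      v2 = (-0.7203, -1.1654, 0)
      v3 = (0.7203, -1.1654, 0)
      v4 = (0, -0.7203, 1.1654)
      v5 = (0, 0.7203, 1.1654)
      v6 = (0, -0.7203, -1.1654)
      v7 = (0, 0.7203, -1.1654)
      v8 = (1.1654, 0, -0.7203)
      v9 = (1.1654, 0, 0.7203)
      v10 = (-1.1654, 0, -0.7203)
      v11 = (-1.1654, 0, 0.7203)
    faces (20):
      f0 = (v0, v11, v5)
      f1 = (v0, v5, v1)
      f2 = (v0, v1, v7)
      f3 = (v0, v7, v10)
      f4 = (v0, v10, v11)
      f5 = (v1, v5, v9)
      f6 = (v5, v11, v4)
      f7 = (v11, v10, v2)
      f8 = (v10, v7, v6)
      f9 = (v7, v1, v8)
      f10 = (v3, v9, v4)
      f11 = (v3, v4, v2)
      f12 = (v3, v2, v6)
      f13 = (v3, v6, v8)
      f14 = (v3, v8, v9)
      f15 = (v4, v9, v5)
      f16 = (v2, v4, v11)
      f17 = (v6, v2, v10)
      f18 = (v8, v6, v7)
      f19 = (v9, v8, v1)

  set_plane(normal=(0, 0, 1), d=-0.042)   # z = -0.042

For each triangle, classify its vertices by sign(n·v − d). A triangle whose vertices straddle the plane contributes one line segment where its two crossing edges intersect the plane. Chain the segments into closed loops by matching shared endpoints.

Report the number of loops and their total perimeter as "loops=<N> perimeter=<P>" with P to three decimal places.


Straddling triangles (10 of 20):
  (v0,v1,v7) [++-] → (0.694341, 1.14936, -0.042)–(-0.694341, 1.14936, -0.042)  len=1.3887
  (v0,v7,v10) [+--] → (-0.694341, 1.14936, -0.042)–(-0.746253, 1.09745, -0.042)  len=0.0734
  (v0,v10,v11) [+-+] → (-0.746253, 1.09745, -0.042)–(-1.1654, 0, -0.042)  len=1.1748
  (v11,v10,v2) [+-+] → (-1.1654, 0, -0.042)–(-0.746253, -1.09745, -0.042)  len=1.1748
  (v7,v1,v8) [-+-] → (0.694341, 1.14936, -0.042)–(0.746253, 1.09745, -0.042)  len=0.0734
  (v3,v2,v6) [++-] → (-0.694341, -1.14936, -0.042)–(0.694341, -1.14936, -0.042)  len=1.3887
  (v3,v6,v8) [+--] → (0.694341, -1.14936, -0.042)–(0.746253, -1.09745, -0.042)  len=0.0734
  (v3,v8,v9) [+-+] → (0.746253, -1.09745, -0.042)–(1.1654, 0, -0.042)  len=1.1748
  (v6,v2,v10) [-+-] → (-0.694341, -1.14936, -0.042)–(-0.746253, -1.09745, -0.042)  len=0.0734
  (v9,v8,v1) [+-+] → (1.1654, 0, -0.042)–(0.746253, 1.09745, -0.042)  len=1.1748

Chained into 1 loop(s):
  loop 1: 10 segments, perimeter = 7.7701
Total perimeter = 7.770

loops=1 perimeter=7.770


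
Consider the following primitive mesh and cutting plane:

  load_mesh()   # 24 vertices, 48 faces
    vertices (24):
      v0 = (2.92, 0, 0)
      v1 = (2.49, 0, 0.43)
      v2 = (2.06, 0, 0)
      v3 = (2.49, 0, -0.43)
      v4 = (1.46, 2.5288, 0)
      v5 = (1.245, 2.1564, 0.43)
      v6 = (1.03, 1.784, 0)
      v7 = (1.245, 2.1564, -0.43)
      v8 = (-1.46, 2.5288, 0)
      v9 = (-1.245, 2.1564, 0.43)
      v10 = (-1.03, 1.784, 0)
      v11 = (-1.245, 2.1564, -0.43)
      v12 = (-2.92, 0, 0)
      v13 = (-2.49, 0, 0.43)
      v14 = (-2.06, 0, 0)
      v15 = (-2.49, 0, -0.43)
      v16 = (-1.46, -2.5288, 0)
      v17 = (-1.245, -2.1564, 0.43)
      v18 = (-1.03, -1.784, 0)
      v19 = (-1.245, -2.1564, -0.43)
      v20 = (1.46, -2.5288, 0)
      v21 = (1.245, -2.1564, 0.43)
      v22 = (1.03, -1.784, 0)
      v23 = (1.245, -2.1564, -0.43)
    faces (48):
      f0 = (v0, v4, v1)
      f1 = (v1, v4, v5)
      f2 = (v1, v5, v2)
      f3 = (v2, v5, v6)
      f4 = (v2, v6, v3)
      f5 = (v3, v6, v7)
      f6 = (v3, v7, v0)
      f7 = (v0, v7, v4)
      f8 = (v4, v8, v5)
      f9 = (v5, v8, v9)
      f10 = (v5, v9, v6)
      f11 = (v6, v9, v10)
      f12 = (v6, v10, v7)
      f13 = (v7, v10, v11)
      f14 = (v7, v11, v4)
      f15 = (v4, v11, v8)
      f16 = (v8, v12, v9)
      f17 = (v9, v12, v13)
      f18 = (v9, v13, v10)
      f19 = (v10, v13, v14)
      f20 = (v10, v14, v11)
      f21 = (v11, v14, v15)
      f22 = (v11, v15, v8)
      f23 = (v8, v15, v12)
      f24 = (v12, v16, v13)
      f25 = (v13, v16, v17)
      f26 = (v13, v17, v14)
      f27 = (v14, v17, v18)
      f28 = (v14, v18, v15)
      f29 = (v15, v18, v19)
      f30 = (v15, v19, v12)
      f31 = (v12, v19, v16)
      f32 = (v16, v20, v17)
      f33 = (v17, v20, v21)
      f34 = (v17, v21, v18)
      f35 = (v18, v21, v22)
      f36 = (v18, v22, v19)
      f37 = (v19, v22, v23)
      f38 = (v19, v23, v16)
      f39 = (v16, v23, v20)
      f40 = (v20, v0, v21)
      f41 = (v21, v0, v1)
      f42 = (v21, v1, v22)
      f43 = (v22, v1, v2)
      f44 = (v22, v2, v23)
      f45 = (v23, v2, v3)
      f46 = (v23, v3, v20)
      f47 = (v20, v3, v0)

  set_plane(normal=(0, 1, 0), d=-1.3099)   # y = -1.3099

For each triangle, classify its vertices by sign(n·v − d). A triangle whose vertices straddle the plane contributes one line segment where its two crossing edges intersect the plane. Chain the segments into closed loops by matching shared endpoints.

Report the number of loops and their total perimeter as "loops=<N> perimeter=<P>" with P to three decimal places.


loops=2 perimeter=4.865

Straddling triangles (16 of 48):
  (v12,v16,v13) [+-+] → (-2.16373, -1.3099, 0)–(-1.95647, -1.3099, 0.207263)  len=0.2931
  (v13,v16,v17) [+--] → (-1.95647, -1.3099, 0.207263)–(-1.73373, -1.3099, 0.43)  len=0.3150
  (v13,v17,v14) [+-+] → (-1.73373, -1.3099, 0.43)–(-1.56493, -1.3099, 0.261202)  len=0.2387
  (v14,v17,v18) [+--] → (-1.56493, -1.3099, 0.261202)–(-1.30372, -1.3099, 0)  len=0.3694
  (v14,v18,v15) [+-+] → (-1.30372, -1.3099, 0)–(-1.418, -1.3099, -0.114273)  len=0.1616
  (v15,v18,v19) [+--] → (-1.418, -1.3099, -0.114273)–(-1.73373, -1.3099, -0.43)  len=0.4465
  (v15,v19,v12) [+-+] → (-1.73373, -1.3099, -0.43)–(-1.90253, -1.3099, -0.261202)  len=0.2387
  (v12,v19,v16) [+--] → (-1.90253, -1.3099, -0.261202)–(-2.16373, -1.3099, 0)  len=0.3694
  (v20,v0,v21) [-+-] → (2.16373, -1.3099, 0)–(1.90253, -1.3099, 0.261202)  len=0.3694
  (v21,v0,v1) [-++] → (1.90253, -1.3099, 0.261202)–(1.73373, -1.3099, 0.43)  len=0.2387
  (v21,v1,v22) [-+-] → (1.73373, -1.3099, 0.43)–(1.418, -1.3099, 0.114273)  len=0.4465
  (v22,v1,v2) [-++] → (1.418, -1.3099, 0.114273)–(1.30372, -1.3099, 0)  len=0.1616
  (v22,v2,v23) [-+-] → (1.30372, -1.3099, 0)–(1.56493, -1.3099, -0.261202)  len=0.3694
  (v23,v2,v3) [-++] → (1.56493, -1.3099, -0.261202)–(1.73373, -1.3099, -0.43)  len=0.2387
  (v23,v3,v20) [-+-] → (1.73373, -1.3099, -0.43)–(1.95647, -1.3099, -0.207263)  len=0.3150
  (v20,v3,v0) [-++] → (1.95647, -1.3099, -0.207263)–(2.16373, -1.3099, 0)  len=0.2931

Chained into 2 loop(s):
  loop 1: 8 segments, perimeter = 2.4325
  loop 2: 8 segments, perimeter = 2.4325
Total perimeter = 4.865


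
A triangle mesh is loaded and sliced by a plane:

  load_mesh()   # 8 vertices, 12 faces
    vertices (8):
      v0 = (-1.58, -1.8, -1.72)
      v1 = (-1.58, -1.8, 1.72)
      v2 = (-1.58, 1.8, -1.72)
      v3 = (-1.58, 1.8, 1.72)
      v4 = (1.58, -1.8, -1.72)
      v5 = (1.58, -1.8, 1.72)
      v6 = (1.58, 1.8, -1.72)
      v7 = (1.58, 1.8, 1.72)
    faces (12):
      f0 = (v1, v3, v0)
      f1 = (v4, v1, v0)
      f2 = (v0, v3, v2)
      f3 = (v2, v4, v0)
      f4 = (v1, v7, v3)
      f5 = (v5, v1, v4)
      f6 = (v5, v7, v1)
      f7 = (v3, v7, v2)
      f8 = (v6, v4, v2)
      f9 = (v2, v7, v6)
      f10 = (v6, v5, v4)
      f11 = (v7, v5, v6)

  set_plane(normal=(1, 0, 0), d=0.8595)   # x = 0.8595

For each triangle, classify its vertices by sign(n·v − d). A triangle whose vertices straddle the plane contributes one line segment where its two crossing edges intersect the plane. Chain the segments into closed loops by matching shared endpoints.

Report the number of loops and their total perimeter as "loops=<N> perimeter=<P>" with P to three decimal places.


Straddling triangles (8 of 12):
  (v4,v1,v0) [+--] → (0.8595, -1.8, -0.935658)–(0.8595, -1.8, -1.72)  len=0.7843
  (v2,v4,v0) [-+-] → (0.8595, -0.979177, -1.72)–(0.8595, -1.8, -1.72)  len=0.8208
  (v1,v7,v3) [-+-] → (0.8595, 0.979177, 1.72)–(0.8595, 1.8, 1.72)  len=0.8208
  (v5,v1,v4) [+-+] → (0.8595, -1.8, 1.72)–(0.8595, -1.8, -0.935658)  len=2.6557
  (v5,v7,v1) [++-] → (0.8595, 0.979177, 1.72)–(0.8595, -1.8, 1.72)  len=2.7792
  (v3,v7,v2) [-+-] → (0.8595, 1.8, 1.72)–(0.8595, 1.8, 0.935658)  len=0.7843
  (v6,v4,v2) [++-] → (0.8595, -0.979177, -1.72)–(0.8595, 1.8, -1.72)  len=2.7792
  (v2,v7,v6) [-++] → (0.8595, 1.8, 0.935658)–(0.8595, 1.8, -1.72)  len=2.6557

Chained into 1 loop(s):
  loop 1: 8 segments, perimeter = 14.0800
Total perimeter = 14.080

loops=1 perimeter=14.080


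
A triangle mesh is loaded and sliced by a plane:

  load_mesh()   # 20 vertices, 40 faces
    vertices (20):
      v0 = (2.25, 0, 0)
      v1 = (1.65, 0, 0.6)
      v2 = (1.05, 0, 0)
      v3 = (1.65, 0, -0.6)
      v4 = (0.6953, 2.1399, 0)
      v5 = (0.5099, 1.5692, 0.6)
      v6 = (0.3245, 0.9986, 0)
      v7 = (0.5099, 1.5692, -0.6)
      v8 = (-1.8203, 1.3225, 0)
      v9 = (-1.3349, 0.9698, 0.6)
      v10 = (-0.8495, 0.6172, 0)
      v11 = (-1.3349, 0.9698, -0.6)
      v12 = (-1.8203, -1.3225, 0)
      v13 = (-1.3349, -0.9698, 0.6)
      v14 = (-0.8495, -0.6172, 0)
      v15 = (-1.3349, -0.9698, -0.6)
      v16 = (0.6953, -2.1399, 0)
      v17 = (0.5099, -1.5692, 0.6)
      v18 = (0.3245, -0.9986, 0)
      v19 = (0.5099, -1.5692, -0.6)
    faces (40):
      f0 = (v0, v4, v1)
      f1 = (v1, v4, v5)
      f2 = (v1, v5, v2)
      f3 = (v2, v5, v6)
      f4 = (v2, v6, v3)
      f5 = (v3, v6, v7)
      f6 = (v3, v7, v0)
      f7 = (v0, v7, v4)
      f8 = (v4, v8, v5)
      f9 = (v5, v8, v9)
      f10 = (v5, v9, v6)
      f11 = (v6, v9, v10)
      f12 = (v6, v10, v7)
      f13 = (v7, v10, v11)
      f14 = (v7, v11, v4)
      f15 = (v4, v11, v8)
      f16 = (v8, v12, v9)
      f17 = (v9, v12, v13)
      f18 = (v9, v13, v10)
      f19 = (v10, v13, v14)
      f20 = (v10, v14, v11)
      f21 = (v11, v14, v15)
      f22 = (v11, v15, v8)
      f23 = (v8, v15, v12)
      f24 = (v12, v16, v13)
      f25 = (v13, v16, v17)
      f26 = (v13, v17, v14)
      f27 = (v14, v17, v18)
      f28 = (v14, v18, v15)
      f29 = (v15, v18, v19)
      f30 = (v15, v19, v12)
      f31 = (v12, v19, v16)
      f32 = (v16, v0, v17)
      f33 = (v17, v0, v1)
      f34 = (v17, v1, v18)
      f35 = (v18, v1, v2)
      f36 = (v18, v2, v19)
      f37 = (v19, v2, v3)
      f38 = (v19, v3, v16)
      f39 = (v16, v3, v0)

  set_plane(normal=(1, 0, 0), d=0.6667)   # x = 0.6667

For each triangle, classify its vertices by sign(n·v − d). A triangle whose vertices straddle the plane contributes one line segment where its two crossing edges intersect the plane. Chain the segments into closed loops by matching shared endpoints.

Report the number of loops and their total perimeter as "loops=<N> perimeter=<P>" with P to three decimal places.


loops=2 perimeter=8.023

Straddling triangles (20 of 40):
  (v1,v4,v5) [++-] → (0.6667, 2.05186, 0.0925566)–(0.6667, 1.35339, 0.6)  len=0.8633
  (v1,v5,v2) [+-+] → (0.6667, 1.35339, 0.6)–(0.6667, 1.11364, 0.42581)  len=0.2963
  (v2,v5,v6) [+--] → (0.6667, 1.11364, 0.42581)–(0.6667, 0.527586, 0)  len=0.7244
  (v2,v6,v3) [+-+] → (0.6667, 0.527586, 0)–(0.6667, 0.740795, -0.1549)  len=0.2635
  (v3,v6,v7) [+--] → (0.6667, 0.740795, -0.1549)–(0.6667, 1.35339, -0.6)  len=0.7572
  (v3,v7,v0) [+-+] → (0.6667, 1.35339, -0.6)–(0.6667, 1.4278, -0.545934)  len=0.0920
  (v0,v7,v4) [+-+] → (0.6667, 1.4278, -0.545934)–(0.6667, 2.05186, -0.0925566)  len=0.7714
  (v4,v8,v5) [+--] → (0.6667, 2.13061, 0)–(0.6667, 2.05186, 0.0925566)  len=0.1215
  (v7,v11,v4) [--+] → (0.6667, 2.12342, -0.00845237)–(0.6667, 2.05186, -0.0925566)  len=0.1104
  (v4,v11,v8) [+--] → (0.6667, 2.12342, -0.00845237)–(0.6667, 2.13061, 0)  len=0.0111
  (v12,v16,v13) [-+-] → (0.6667, -2.13061, 0)–(0.6667, -2.12342, 0.00845237)  len=0.0111
  (v13,v16,v17) [-+-] → (0.6667, -2.12342, 0.00845237)–(0.6667, -2.05186, 0.0925566)  len=0.1104
  (v12,v19,v16) [--+] → (0.6667, -2.05186, -0.0925566)–(0.6667, -2.13061, 0)  len=0.1215
  (v16,v0,v17) [++-] → (0.6667, -1.4278, 0.545934)–(0.6667, -2.05186, 0.0925566)  len=0.7714
  (v17,v0,v1) [-++] → (0.6667, -1.4278, 0.545934)–(0.6667, -1.35339, 0.6)  len=0.0920
  (v17,v1,v18) [-+-] → (0.6667, -1.35339, 0.6)–(0.6667, -0.740795, 0.1549)  len=0.7572
  (v18,v1,v2) [-++] → (0.6667, -0.740795, 0.1549)–(0.6667, -0.527586, 0)  len=0.2635
  (v18,v2,v19) [-+-] → (0.6667, -0.527586, 0)–(0.6667, -1.11364, -0.42581)  len=0.7244
  (v19,v2,v3) [-++] → (0.6667, -1.11364, -0.42581)–(0.6667, -1.35339, -0.6)  len=0.2963
  (v19,v3,v16) [-++] → (0.6667, -1.35339, -0.6)–(0.6667, -2.05186, -0.0925566)  len=0.8633

Chained into 2 loop(s):
  loop 1: 10 segments, perimeter = 4.0113
  loop 2: 10 segments, perimeter = 4.0113
Total perimeter = 8.023


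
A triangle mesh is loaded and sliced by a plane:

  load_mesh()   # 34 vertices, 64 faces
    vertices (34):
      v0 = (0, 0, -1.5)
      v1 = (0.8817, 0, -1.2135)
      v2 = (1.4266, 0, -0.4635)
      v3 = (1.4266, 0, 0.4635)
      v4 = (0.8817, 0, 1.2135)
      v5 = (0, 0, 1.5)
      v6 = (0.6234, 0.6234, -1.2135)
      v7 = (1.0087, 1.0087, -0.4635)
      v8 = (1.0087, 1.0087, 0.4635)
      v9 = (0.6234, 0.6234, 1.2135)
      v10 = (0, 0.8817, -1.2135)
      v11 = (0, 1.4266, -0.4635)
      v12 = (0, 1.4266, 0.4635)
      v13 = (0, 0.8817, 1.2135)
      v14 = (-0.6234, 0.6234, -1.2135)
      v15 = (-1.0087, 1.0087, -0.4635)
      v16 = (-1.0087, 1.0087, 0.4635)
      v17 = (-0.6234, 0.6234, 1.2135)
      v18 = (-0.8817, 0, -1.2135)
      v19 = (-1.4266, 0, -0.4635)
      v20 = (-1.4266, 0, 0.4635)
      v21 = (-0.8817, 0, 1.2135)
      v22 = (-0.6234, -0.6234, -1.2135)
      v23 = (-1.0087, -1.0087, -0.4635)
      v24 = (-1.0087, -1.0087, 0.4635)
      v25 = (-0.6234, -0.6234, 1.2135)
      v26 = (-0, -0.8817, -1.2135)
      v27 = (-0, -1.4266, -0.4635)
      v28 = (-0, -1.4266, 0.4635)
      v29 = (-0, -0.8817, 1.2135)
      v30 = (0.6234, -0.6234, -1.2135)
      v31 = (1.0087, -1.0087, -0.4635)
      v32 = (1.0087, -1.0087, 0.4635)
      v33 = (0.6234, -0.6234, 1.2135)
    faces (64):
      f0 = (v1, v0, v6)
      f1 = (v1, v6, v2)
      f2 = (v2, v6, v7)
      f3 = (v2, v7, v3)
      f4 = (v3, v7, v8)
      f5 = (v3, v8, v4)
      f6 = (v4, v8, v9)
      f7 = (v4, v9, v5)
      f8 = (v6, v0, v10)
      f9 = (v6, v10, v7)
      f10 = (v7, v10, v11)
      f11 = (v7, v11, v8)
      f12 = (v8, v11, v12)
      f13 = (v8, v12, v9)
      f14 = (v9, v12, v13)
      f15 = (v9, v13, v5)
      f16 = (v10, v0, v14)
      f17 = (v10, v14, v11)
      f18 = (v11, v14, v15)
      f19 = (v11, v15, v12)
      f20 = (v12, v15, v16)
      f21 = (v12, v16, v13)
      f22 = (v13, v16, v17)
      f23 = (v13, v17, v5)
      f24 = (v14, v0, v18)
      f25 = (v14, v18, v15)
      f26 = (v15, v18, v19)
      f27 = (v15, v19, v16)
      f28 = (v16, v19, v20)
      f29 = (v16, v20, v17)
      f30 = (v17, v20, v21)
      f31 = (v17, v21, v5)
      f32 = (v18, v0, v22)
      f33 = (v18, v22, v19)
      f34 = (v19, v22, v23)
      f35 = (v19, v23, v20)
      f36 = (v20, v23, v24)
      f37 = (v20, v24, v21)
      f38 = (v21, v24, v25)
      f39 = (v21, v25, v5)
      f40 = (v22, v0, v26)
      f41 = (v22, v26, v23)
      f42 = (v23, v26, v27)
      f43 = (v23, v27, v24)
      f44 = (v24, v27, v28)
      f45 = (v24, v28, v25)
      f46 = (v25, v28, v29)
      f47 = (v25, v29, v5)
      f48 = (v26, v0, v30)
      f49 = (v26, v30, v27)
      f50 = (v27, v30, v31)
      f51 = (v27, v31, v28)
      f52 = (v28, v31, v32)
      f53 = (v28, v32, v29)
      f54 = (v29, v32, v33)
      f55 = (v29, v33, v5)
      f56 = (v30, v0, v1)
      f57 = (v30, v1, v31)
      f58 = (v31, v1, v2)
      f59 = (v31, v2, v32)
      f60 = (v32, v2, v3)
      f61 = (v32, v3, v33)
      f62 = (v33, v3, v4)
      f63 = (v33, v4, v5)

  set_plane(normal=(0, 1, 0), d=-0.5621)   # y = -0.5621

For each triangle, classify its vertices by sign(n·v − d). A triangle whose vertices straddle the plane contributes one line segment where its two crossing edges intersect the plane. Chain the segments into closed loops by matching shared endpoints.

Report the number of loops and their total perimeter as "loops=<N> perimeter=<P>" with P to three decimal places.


loops=1 perimeter=8.196

Straddling triangles (20 of 64):
  (v18,v0,v22) [++-] → (-0.5621, -0.5621, -1.24167)–(-0.648799, -0.5621, -1.2135)  len=0.0912
  (v18,v22,v19) [+-+] → (-0.648799, -0.5621, -1.2135)–(-0.70238, -0.5621, -1.13975)  len=0.0912
  (v19,v22,v23) [+--] → (-0.70238, -0.5621, -1.13975)–(-1.19372, -0.5621, -0.4635)  len=0.8359
  (v19,v23,v20) [+-+] → (-1.19372, -0.5621, -0.4635)–(-1.19372, -0.5621, -0.0530725)  len=0.4104
  (v20,v23,v24) [+--] → (-1.19372, -0.5621, -0.0530725)–(-1.19372, -0.5621, 0.4635)  len=0.5166
  (v20,v24,v21) [+-+] → (-1.19372, -0.5621, 0.4635)–(-0.952471, -0.5621, 0.795561)  len=0.4104
  (v21,v24,v25) [+--] → (-0.952471, -0.5621, 0.795561)–(-0.648799, -0.5621, 1.2135)  len=0.5166
  (v21,v25,v5) [+-+] → (-0.648799, -0.5621, 1.2135)–(-0.5621, -0.5621, 1.24167)  len=0.0912
  (v22,v0,v26) [-+-] → (-0.5621, -0.5621, -1.24167)–(0, -0.5621, -1.31735)  len=0.5672
  (v25,v29,v5) [--+] → (0, -0.5621, 1.31735)–(-0.5621, -0.5621, 1.24167)  len=0.5672
  (v26,v0,v30) [-+-] → (0, -0.5621, -1.31735)–(0.5621, -0.5621, -1.24167)  len=0.5672
  (v29,v33,v5) [--+] → (0.5621, -0.5621, 1.24167)–(0, -0.5621, 1.31735)  len=0.5672
  (v30,v0,v1) [-++] → (0.5621, -0.5621, -1.24167)–(0.648799, -0.5621, -1.2135)  len=0.0912
  (v30,v1,v31) [-+-] → (0.648799, -0.5621, -1.2135)–(0.952471, -0.5621, -0.795561)  len=0.5166
  (v31,v1,v2) [-++] → (0.952471, -0.5621, -0.795561)–(1.19372, -0.5621, -0.4635)  len=0.4104
  (v31,v2,v32) [-+-] → (1.19372, -0.5621, -0.4635)–(1.19372, -0.5621, 0.0530725)  len=0.5166
  (v32,v2,v3) [-++] → (1.19372, -0.5621, 0.0530725)–(1.19372, -0.5621, 0.4635)  len=0.4104
  (v32,v3,v33) [-+-] → (1.19372, -0.5621, 0.4635)–(0.70238, -0.5621, 1.13975)  len=0.8359
  (v33,v3,v4) [-++] → (0.70238, -0.5621, 1.13975)–(0.648799, -0.5621, 1.2135)  len=0.0912
  (v33,v4,v5) [-++] → (0.648799, -0.5621, 1.2135)–(0.5621, -0.5621, 1.24167)  len=0.0912

Chained into 1 loop(s):
  loop 1: 20 segments, perimeter = 8.1956
Total perimeter = 8.196


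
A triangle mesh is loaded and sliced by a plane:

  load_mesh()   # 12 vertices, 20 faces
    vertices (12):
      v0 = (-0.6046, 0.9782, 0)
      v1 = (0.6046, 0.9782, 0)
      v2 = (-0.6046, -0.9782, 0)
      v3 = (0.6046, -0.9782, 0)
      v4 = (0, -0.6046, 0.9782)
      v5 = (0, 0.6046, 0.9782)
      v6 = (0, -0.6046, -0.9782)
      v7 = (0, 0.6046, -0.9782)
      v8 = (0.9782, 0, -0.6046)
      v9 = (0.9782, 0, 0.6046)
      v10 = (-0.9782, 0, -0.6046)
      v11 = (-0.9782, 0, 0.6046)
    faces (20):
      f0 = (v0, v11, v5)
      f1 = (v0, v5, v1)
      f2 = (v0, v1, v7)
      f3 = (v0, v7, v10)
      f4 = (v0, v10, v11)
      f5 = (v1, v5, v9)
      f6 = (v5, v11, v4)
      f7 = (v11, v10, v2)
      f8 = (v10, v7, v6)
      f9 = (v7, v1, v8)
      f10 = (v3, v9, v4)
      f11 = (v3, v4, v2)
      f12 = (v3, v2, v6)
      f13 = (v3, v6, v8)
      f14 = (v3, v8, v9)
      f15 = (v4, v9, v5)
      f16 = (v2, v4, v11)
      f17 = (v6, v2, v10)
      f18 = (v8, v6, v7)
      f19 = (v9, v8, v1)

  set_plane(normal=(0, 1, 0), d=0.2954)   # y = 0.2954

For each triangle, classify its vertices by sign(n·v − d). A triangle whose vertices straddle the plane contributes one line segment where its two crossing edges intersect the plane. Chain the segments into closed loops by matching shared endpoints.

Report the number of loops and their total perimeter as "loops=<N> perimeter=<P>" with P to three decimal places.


loops=1 perimeter=5.896

Straddling triangles (10 of 20):
  (v0,v11,v5) [+-+] → (-0.865379, 0.2954, 0.422021)–(-0.500264, 0.2954, 0.787136)  len=0.5164
  (v0,v7,v10) [++-] → (-0.500264, 0.2954, -0.787136)–(-0.865379, 0.2954, -0.422021)  len=0.5164
  (v0,v10,v11) [+--] → (-0.865379, 0.2954, -0.422021)–(-0.865379, 0.2954, 0.422021)  len=0.8440
  (v1,v5,v9) [++-] → (0.500264, 0.2954, 0.787136)–(0.865379, 0.2954, 0.422021)  len=0.5164
  (v5,v11,v4) [+--] → (-0.500264, 0.2954, 0.787136)–(0, 0.2954, 0.9782)  len=0.5355
  (v10,v7,v6) [-+-] → (-0.500264, 0.2954, -0.787136)–(0, 0.2954, -0.9782)  len=0.5355
  (v7,v1,v8) [++-] → (0.865379, 0.2954, -0.422021)–(0.500264, 0.2954, -0.787136)  len=0.5164
  (v4,v9,v5) [--+] → (0.500264, 0.2954, 0.787136)–(0, 0.2954, 0.9782)  len=0.5355
  (v8,v6,v7) [--+] → (0, 0.2954, -0.9782)–(0.500264, 0.2954, -0.787136)  len=0.5355
  (v9,v8,v1) [--+] → (0.865379, 0.2954, -0.422021)–(0.865379, 0.2954, 0.422021)  len=0.8440

Chained into 1 loop(s):
  loop 1: 10 segments, perimeter = 5.8955
Total perimeter = 5.896


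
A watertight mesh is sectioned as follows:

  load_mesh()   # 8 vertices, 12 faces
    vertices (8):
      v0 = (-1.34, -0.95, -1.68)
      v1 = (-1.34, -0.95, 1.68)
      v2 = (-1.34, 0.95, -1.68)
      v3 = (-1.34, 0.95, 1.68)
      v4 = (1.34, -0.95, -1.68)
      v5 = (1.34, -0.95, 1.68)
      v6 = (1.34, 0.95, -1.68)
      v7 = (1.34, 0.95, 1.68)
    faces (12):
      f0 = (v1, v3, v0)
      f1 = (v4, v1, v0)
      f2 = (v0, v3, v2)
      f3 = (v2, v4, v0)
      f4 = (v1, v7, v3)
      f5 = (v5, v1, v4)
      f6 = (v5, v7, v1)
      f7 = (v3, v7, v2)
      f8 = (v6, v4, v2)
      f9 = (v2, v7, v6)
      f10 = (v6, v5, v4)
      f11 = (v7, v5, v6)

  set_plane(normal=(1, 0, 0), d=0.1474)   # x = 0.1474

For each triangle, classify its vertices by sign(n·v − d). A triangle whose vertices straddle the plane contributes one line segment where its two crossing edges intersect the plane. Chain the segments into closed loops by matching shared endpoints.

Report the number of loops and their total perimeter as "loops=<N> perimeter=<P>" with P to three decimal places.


loops=1 perimeter=10.520

Straddling triangles (8 of 12):
  (v4,v1,v0) [+--] → (0.1474, -0.95, -0.1848)–(0.1474, -0.95, -1.68)  len=1.4952
  (v2,v4,v0) [-+-] → (0.1474, -0.1045, -1.68)–(0.1474, -0.95, -1.68)  len=0.8455
  (v1,v7,v3) [-+-] → (0.1474, 0.1045, 1.68)–(0.1474, 0.95, 1.68)  len=0.8455
  (v5,v1,v4) [+-+] → (0.1474, -0.95, 1.68)–(0.1474, -0.95, -0.1848)  len=1.8648
  (v5,v7,v1) [++-] → (0.1474, 0.1045, 1.68)–(0.1474, -0.95, 1.68)  len=1.0545
  (v3,v7,v2) [-+-] → (0.1474, 0.95, 1.68)–(0.1474, 0.95, 0.1848)  len=1.4952
  (v6,v4,v2) [++-] → (0.1474, -0.1045, -1.68)–(0.1474, 0.95, -1.68)  len=1.0545
  (v2,v7,v6) [-++] → (0.1474, 0.95, 0.1848)–(0.1474, 0.95, -1.68)  len=1.8648

Chained into 1 loop(s):
  loop 1: 8 segments, perimeter = 10.5200
Total perimeter = 10.520


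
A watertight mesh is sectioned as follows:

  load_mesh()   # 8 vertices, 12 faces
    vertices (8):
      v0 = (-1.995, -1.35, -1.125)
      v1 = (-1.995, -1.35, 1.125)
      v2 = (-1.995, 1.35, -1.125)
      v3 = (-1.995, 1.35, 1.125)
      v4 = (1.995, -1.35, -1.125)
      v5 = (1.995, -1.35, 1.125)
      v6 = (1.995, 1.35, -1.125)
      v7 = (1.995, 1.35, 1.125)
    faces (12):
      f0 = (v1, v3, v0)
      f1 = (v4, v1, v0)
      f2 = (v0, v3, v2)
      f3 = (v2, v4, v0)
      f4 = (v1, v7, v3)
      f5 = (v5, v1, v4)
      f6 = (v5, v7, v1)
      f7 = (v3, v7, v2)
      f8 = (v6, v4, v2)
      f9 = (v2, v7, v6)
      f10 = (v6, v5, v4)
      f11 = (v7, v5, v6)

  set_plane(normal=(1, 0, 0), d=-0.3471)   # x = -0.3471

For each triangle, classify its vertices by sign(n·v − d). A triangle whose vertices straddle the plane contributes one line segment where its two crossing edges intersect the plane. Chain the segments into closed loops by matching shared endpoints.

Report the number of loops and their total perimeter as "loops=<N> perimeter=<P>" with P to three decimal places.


Straddling triangles (8 of 12):
  (v4,v1,v0) [+--] → (-0.3471, -1.35, 0.195733)–(-0.3471, -1.35, -1.125)  len=1.3207
  (v2,v4,v0) [-+-] → (-0.3471, 0.23488, -1.125)–(-0.3471, -1.35, -1.125)  len=1.5849
  (v1,v7,v3) [-+-] → (-0.3471, -0.23488, 1.125)–(-0.3471, 1.35, 1.125)  len=1.5849
  (v5,v1,v4) [+-+] → (-0.3471, -1.35, 1.125)–(-0.3471, -1.35, 0.195733)  len=0.9293
  (v5,v7,v1) [++-] → (-0.3471, -0.23488, 1.125)–(-0.3471, -1.35, 1.125)  len=1.1151
  (v3,v7,v2) [-+-] → (-0.3471, 1.35, 1.125)–(-0.3471, 1.35, -0.195733)  len=1.3207
  (v6,v4,v2) [++-] → (-0.3471, 0.23488, -1.125)–(-0.3471, 1.35, -1.125)  len=1.1151
  (v2,v7,v6) [-++] → (-0.3471, 1.35, -0.195733)–(-0.3471, 1.35, -1.125)  len=0.9293

Chained into 1 loop(s):
  loop 1: 8 segments, perimeter = 9.9000
Total perimeter = 9.900

loops=1 perimeter=9.900


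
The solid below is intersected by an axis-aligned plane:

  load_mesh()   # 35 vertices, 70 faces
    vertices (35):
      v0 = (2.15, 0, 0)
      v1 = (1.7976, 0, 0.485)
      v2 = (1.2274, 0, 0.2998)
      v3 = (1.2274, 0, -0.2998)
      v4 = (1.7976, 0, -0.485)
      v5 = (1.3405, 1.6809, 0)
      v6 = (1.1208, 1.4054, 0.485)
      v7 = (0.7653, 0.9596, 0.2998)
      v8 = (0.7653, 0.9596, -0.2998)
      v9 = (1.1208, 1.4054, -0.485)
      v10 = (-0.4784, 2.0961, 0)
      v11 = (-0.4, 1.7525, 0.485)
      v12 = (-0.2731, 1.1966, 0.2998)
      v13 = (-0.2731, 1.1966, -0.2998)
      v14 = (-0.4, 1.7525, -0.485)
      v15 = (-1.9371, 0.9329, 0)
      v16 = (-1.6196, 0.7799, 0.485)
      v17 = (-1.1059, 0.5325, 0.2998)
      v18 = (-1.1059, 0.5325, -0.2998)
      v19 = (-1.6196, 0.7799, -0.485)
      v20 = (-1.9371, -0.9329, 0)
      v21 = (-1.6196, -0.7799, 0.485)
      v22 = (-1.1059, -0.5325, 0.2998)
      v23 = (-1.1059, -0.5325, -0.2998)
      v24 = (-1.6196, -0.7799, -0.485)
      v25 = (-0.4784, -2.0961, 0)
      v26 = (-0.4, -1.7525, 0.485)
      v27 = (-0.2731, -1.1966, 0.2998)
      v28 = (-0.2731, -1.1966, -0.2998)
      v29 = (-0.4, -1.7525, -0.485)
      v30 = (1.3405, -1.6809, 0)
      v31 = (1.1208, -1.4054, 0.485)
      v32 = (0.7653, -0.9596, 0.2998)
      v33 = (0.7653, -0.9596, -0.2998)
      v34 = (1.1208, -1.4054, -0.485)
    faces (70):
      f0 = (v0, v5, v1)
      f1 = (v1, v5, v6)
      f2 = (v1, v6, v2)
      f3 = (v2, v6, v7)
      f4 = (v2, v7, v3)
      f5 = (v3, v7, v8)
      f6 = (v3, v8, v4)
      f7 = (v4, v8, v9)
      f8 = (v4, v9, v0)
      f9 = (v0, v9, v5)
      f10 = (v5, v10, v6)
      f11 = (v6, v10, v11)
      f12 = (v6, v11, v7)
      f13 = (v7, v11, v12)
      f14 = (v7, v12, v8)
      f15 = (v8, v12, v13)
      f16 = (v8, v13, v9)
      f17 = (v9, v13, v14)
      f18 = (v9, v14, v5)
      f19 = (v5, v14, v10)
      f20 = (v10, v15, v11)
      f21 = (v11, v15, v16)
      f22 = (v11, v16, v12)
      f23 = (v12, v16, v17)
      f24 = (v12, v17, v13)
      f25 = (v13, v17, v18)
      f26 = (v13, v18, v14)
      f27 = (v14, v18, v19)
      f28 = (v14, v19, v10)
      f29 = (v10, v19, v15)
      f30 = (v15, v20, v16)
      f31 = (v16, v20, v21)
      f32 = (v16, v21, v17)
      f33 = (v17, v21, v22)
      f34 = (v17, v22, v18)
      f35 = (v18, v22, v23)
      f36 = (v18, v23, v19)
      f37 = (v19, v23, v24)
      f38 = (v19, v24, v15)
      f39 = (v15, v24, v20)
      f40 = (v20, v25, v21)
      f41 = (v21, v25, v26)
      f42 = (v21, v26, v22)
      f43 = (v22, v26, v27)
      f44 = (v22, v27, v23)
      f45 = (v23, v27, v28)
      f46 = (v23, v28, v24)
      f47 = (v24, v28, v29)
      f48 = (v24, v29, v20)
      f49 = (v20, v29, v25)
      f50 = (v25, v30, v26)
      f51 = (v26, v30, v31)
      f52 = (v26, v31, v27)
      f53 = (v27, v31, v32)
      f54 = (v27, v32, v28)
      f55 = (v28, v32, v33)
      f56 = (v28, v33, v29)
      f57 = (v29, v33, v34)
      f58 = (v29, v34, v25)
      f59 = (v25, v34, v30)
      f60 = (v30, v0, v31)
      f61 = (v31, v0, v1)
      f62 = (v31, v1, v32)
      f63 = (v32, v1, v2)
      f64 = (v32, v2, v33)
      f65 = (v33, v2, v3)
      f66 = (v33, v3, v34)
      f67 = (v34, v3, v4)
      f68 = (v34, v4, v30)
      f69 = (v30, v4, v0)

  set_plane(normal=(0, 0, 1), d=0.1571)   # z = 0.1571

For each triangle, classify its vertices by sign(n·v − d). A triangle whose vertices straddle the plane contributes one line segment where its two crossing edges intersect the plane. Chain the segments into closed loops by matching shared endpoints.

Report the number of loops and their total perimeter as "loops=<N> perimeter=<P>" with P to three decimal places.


Straddling triangles (28 of 70):
  (v0,v5,v1) [--+] → (1.48856, 1.13643, 0.1571)–(2.03585, 0, 0.1571)  len=1.2613
  (v1,v5,v6) [+-+] → (1.48856, 1.13643, 0.1571)–(1.26934, 1.59166, 0.1571)  len=0.5053
  (v2,v7,v3) [++-] → (0.875276, 0.731223, 0.1571)–(1.2274, 0, 0.1571)  len=0.8116
  (v3,v7,v8) [-+-] → (0.875276, 0.731223, 0.1571)–(0.7653, 0.9596, 0.1571)  len=0.2535
  (v5,v10,v6) [--+] → (0.0396089, 1.87237, 0.1571)–(1.26934, 1.59166, 0.1571)  len=1.2614
  (v6,v10,v11) [+-+] → (0.0396089, 1.87237, 0.1571)–(-0.453005, 1.9848, 0.1571)  len=0.5053
  (v7,v12,v8) [++-] → (-0.0259691, 1.1402, 0.1571)–(0.7653, 0.9596, 0.1571)  len=0.8116
  (v8,v12,v13) [-+-] → (-0.0259691, 1.1402, 0.1571)–(-0.2731, 1.1966, 0.1571)  len=0.2535
  (v10,v15,v11) [--+] → (-1.43921, 1.19838, 0.1571)–(-0.453005, 1.9848, 0.1571)  len=1.2614
  (v11,v15,v16) [+-+] → (-1.43921, 1.19838, 0.1571)–(-1.83426, 0.883341, 0.1571)  len=0.5053
  (v12,v17,v13) [++-] → (-0.9077, 0.69055, 0.1571)–(-0.2731, 1.1966, 0.1571)  len=0.8117
  (v13,v17,v18) [-+-] → (-0.9077, 0.69055, 0.1571)–(-1.1059, 0.5325, 0.1571)  len=0.2535
  (v15,v20,v16) [--+] → (-1.83426, -0.378094, 0.1571)–(-1.83426, 0.883341, 0.1571)  len=1.2614
  (v16,v20,v21) [+-+] → (-1.83426, -0.378094, 0.1571)–(-1.83426, -0.883341, 0.1571)  len=0.5052
  (v17,v22,v18) [++-] → (-1.1059, -0.279039, 0.1571)–(-1.1059, 0.5325, 0.1571)  len=0.8115
  (v18,v22,v23) [-+-] → (-1.1059, -0.279039, 0.1571)–(-1.1059, -0.5325, 0.1571)  len=0.2535
  (v20,v25,v21) [--+] → (-0.848055, -1.66976, 0.1571)–(-1.83426, -0.883341, 0.1571)  len=1.2614
  (v21,v25,v26) [+-+] → (-0.848055, -1.66976, 0.1571)–(-0.453005, -1.9848, 0.1571)  len=0.5053
  (v22,v27,v23) [++-] → (-0.4713, -1.03855, 0.1571)–(-1.1059, -0.5325, 0.1571)  len=0.8117
  (v23,v27,v28) [-+-] → (-0.4713, -1.03855, 0.1571)–(-0.2731, -1.1966, 0.1571)  len=0.2535
  (v25,v30,v26) [--+] → (0.776722, -1.70409, 0.1571)–(-0.453005, -1.9848, 0.1571)  len=1.2614
  (v26,v30,v31) [+-+] → (0.776722, -1.70409, 0.1571)–(1.26934, -1.59166, 0.1571)  len=0.5053
  (v27,v32,v28) [++-] → (0.518169, -1.016, 0.1571)–(-0.2731, -1.1966, 0.1571)  len=0.8116
  (v28,v32,v33) [-+-] → (0.518169, -1.016, 0.1571)–(0.7653, -0.9596, 0.1571)  len=0.2535
  (v30,v0,v31) [--+] → (1.81662, -0.455234, 0.1571)–(1.26934, -1.59166, 0.1571)  len=1.2613
  (v31,v0,v1) [+-+] → (1.81662, -0.455234, 0.1571)–(2.03585, 0, 0.1571)  len=0.5053
  (v32,v2,v33) [++-] → (1.11742, -0.228377, 0.1571)–(0.7653, -0.9596, 0.1571)  len=0.8116
  (v33,v2,v3) [-+-] → (1.11742, -0.228377, 0.1571)–(1.2274, 0, 0.1571)  len=0.2535

Chained into 2 loop(s):
  loop 1: 14 segments, perimeter = 12.3665
  loop 2: 14 segments, perimeter = 7.4557
Total perimeter = 19.822

loops=2 perimeter=19.822
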